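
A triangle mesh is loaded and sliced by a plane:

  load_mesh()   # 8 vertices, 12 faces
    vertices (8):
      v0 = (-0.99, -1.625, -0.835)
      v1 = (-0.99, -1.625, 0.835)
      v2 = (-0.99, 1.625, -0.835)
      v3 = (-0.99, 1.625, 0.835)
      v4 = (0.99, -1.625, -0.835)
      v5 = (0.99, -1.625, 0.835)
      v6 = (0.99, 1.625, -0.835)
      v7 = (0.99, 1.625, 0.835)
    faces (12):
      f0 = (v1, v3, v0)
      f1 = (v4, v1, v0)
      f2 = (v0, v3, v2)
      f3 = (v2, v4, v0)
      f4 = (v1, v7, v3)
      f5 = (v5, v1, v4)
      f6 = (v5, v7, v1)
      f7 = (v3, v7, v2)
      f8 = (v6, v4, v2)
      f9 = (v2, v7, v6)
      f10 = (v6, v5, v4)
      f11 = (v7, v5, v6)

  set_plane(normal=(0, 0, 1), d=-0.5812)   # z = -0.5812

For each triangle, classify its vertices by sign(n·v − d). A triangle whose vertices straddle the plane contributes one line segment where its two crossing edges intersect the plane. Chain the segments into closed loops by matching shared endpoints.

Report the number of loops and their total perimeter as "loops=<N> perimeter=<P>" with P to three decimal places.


Straddling triangles (8 of 12):
  (v1,v3,v0) [++-] → (-0.99, -1.13108, -0.5812)–(-0.99, -1.625, -0.5812)  len=0.4939
  (v4,v1,v0) [-+-] → (0.689087, -1.625, -0.5812)–(-0.99, -1.625, -0.5812)  len=1.6791
  (v0,v3,v2) [-+-] → (-0.99, -1.13108, -0.5812)–(-0.99, 1.625, -0.5812)  len=2.7561
  (v5,v1,v4) [++-] → (0.689087, -1.625, -0.5812)–(0.99, -1.625, -0.5812)  len=0.3009
  (v3,v7,v2) [++-] → (-0.689087, 1.625, -0.5812)–(-0.99, 1.625, -0.5812)  len=0.3009
  (v2,v7,v6) [-+-] → (-0.689087, 1.625, -0.5812)–(0.99, 1.625, -0.5812)  len=1.6791
  (v6,v5,v4) [-+-] → (0.99, 1.13108, -0.5812)–(0.99, -1.625, -0.5812)  len=2.7561
  (v7,v5,v6) [++-] → (0.99, 1.13108, -0.5812)–(0.99, 1.625, -0.5812)  len=0.4939

Chained into 1 loop(s):
  loop 1: 8 segments, perimeter = 10.4600
Total perimeter = 10.460

loops=1 perimeter=10.460


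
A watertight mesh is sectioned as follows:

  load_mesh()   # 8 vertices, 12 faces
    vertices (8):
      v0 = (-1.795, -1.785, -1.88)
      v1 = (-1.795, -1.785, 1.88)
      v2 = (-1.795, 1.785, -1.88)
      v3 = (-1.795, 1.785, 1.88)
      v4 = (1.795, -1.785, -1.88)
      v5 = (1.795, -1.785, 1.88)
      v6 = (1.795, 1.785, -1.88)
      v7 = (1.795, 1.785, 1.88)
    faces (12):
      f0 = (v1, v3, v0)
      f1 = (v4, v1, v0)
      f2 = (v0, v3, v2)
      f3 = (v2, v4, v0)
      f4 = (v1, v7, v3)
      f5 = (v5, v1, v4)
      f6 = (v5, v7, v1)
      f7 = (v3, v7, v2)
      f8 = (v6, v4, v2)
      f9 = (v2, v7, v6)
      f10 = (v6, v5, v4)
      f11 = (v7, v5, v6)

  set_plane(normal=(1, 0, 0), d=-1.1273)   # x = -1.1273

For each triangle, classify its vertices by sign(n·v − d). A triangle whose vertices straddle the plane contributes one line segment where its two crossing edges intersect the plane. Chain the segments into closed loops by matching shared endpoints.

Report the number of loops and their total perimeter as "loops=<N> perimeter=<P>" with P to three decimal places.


Straddling triangles (8 of 12):
  (v4,v1,v0) [+--] → (-1.1273, -1.785, 1.18068)–(-1.1273, -1.785, -1.88)  len=3.0607
  (v2,v4,v0) [-+-] → (-1.1273, 1.12102, -1.88)–(-1.1273, -1.785, -1.88)  len=2.9060
  (v1,v7,v3) [-+-] → (-1.1273, -1.12102, 1.88)–(-1.1273, 1.785, 1.88)  len=2.9060
  (v5,v1,v4) [+-+] → (-1.1273, -1.785, 1.88)–(-1.1273, -1.785, 1.18068)  len=0.6993
  (v5,v7,v1) [++-] → (-1.1273, -1.12102, 1.88)–(-1.1273, -1.785, 1.88)  len=0.6640
  (v3,v7,v2) [-+-] → (-1.1273, 1.785, 1.88)–(-1.1273, 1.785, -1.18068)  len=3.0607
  (v6,v4,v2) [++-] → (-1.1273, 1.12102, -1.88)–(-1.1273, 1.785, -1.88)  len=0.6640
  (v2,v7,v6) [-++] → (-1.1273, 1.785, -1.18068)–(-1.1273, 1.785, -1.88)  len=0.6993

Chained into 1 loop(s):
  loop 1: 8 segments, perimeter = 14.6600
Total perimeter = 14.660

loops=1 perimeter=14.660


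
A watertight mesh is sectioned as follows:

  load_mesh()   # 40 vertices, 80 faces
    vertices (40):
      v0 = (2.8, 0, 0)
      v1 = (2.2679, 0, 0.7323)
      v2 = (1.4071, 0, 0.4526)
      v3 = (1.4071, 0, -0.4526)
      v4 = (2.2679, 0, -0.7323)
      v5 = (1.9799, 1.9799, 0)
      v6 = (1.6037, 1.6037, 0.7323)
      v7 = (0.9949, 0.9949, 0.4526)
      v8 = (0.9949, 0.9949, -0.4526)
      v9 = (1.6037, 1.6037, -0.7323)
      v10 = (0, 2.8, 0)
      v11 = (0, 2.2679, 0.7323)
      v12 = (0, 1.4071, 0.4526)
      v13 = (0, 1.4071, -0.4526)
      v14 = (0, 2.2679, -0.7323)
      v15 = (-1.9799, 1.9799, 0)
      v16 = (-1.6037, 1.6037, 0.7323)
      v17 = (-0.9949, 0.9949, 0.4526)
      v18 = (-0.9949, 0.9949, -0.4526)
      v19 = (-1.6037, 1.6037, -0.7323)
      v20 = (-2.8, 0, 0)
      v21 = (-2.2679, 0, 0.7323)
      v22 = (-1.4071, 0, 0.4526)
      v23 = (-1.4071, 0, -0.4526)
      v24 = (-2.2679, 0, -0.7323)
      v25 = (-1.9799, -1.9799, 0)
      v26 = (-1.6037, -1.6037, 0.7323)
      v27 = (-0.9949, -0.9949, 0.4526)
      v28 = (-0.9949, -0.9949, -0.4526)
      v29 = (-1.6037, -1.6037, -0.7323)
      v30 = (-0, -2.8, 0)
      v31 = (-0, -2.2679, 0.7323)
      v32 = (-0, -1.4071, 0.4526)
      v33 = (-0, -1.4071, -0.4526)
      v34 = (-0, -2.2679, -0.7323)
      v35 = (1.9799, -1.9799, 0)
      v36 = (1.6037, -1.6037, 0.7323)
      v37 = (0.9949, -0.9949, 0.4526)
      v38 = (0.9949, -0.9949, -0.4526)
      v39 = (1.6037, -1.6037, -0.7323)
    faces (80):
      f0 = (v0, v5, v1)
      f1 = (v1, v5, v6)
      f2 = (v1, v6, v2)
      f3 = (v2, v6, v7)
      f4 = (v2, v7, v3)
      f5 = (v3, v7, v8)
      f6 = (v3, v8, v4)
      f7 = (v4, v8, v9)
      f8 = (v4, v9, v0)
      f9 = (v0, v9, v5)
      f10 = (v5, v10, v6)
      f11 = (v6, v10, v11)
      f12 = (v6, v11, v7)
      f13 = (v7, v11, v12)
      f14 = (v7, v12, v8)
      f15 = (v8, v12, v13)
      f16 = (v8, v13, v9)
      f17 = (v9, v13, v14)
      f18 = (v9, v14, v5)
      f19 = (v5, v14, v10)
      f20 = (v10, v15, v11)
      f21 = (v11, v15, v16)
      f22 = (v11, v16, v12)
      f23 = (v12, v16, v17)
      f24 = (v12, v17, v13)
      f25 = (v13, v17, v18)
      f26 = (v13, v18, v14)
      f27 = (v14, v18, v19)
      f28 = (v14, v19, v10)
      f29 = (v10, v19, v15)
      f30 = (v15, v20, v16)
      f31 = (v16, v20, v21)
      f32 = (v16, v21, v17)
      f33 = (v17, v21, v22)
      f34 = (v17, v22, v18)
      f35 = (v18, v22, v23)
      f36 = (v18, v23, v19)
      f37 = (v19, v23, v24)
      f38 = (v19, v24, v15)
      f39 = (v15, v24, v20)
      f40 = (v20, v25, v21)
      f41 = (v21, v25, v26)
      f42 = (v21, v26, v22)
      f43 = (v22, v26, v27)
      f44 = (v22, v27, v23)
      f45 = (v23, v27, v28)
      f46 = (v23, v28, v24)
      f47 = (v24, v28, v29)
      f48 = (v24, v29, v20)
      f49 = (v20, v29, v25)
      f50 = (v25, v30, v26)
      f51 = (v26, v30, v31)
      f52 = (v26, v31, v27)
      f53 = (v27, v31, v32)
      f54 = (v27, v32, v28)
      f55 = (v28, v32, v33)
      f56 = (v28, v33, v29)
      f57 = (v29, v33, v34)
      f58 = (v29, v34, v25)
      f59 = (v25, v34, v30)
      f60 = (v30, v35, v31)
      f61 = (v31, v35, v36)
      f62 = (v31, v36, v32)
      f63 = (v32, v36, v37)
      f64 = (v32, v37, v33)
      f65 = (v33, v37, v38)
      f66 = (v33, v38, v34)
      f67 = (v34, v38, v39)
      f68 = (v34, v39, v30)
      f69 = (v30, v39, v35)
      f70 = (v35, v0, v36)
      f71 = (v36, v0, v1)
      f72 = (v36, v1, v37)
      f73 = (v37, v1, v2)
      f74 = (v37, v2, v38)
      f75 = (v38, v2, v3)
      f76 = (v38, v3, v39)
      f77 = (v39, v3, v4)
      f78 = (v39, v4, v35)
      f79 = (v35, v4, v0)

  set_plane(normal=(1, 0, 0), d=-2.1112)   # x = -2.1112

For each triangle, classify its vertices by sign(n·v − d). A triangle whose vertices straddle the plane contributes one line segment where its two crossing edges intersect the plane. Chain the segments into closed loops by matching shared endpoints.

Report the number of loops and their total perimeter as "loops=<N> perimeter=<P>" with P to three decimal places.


Straddling triangles (14 of 80):
  (v15,v20,v16) [+-+] → (-2.1112, 1.66291, 0)–(-2.1112, 0.923371, 0.42164)  len=0.8513
  (v16,v20,v21) [+--] → (-2.1112, 0.923371, 0.42164)–(-2.1112, 0.37835, 0.7323)  len=0.6273
  (v16,v21,v17) [+-+] → (-2.1112, 0.37835, 0.7323)–(-2.1112, 0.122467, 0.69787)  len=0.2582
  (v17,v21,v22) [+-+] → (-2.1112, 0.122467, 0.69787)–(-2.1112, 0, 0.681383)  len=0.1236
  (v19,v23,v24) [++-] → (-2.1112, 0, -0.681383)–(-2.1112, 0.37835, -0.7323)  len=0.3818
  (v19,v24,v15) [+-+] → (-2.1112, 0.37835, -0.7323)–(-2.1112, 1.07726, -0.333858)  len=0.8045
  (v15,v24,v20) [+--] → (-2.1112, 1.07726, -0.333858)–(-2.1112, 1.66291, 0)  len=0.6741
  (v20,v25,v21) [-+-] → (-2.1112, -1.66291, 0)–(-2.1112, -1.07726, 0.333858)  len=0.6741
  (v21,v25,v26) [-++] → (-2.1112, -1.07726, 0.333858)–(-2.1112, -0.37835, 0.7323)  len=0.8045
  (v21,v26,v22) [-++] → (-2.1112, -0.37835, 0.7323)–(-2.1112, 0, 0.681383)  len=0.3818
  (v23,v28,v24) [++-] → (-2.1112, -0.122467, -0.69787)–(-2.1112, 0, -0.681383)  len=0.1236
  (v24,v28,v29) [-++] → (-2.1112, -0.122467, -0.69787)–(-2.1112, -0.37835, -0.7323)  len=0.2582
  (v24,v29,v20) [-+-] → (-2.1112, -0.37835, -0.7323)–(-2.1112, -0.923371, -0.42164)  len=0.6273
  (v20,v29,v25) [-++] → (-2.1112, -0.923371, -0.42164)–(-2.1112, -1.66291, 0)  len=0.8513

Chained into 1 loop(s):
  loop 1: 14 segments, perimeter = 7.4416
Total perimeter = 7.442

loops=1 perimeter=7.442


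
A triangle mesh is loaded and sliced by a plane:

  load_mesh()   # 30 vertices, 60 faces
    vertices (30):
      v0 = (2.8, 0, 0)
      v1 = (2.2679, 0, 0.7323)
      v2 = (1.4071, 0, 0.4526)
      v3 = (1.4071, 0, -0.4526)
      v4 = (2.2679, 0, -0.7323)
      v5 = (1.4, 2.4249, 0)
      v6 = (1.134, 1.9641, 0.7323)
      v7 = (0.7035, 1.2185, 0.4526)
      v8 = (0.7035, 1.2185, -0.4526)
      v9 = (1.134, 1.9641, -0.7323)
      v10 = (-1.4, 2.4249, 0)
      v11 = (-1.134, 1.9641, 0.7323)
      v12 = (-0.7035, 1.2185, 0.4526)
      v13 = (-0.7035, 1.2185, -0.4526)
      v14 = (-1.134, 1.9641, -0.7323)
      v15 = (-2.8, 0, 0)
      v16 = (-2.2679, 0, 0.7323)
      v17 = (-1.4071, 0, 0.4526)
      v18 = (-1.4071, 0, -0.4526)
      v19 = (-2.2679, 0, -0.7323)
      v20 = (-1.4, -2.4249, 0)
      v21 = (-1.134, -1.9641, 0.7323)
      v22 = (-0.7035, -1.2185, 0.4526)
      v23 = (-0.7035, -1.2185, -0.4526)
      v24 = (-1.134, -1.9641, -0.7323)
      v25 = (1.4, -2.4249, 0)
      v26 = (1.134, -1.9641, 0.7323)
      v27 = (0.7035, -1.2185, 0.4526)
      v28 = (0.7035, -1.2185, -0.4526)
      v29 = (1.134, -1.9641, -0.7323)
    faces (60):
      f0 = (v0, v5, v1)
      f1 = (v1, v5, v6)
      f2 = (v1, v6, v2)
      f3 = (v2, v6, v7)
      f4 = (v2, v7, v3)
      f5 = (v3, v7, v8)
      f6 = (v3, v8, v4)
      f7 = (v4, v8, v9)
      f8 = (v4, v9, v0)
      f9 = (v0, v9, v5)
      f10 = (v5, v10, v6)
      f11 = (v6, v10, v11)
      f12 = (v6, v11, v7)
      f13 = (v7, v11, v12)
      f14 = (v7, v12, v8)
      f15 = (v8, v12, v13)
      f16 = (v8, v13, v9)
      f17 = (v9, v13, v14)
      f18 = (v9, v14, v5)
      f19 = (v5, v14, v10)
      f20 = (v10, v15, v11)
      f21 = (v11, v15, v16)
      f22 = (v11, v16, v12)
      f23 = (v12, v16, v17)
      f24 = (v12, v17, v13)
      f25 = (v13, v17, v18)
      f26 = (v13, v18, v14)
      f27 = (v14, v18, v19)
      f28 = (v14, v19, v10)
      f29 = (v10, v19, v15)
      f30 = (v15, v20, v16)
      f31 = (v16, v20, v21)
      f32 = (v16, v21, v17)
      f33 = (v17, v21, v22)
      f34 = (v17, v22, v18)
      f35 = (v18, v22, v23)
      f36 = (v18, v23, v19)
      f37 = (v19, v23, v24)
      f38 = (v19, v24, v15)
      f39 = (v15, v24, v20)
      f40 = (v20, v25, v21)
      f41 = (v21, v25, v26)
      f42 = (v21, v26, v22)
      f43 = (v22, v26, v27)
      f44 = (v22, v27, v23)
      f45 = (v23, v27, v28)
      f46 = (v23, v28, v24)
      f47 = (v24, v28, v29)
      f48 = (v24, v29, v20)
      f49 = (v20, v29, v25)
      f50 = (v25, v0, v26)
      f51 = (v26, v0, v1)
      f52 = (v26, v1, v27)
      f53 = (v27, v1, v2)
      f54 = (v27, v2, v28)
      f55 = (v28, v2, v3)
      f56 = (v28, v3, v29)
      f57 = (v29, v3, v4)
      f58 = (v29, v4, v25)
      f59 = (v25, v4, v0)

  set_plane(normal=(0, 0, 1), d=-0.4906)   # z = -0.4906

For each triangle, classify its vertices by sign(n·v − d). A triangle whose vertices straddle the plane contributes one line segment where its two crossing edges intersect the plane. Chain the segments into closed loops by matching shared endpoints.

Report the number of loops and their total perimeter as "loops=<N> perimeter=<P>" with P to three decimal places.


Straddling triangles (24 of 60):
  (v3,v8,v4) [++-] → (0.916039, 1.05295, -0.4906)–(1.52405, 0, -0.4906)  len=1.2159
  (v4,v8,v9) [-+-] → (0.916039, 1.05295, -0.4906)–(0.761988, 1.3198, -0.4906)  len=0.3081
  (v4,v9,v0) [--+] → (1.68387, 1.31584, -0.4906)–(2.44352, 0, -0.4906)  len=1.5194
  (v0,v9,v5) [+-+] → (1.68387, 1.31584, -0.4906)–(1.22179, 2.11619, -0.4906)  len=0.9242
  (v8,v13,v9) [++-] → (-0.453858, 1.3198, -0.4906)–(0.761988, 1.3198, -0.4906)  len=1.2158
  (v9,v13,v14) [-+-] → (-0.453858, 1.3198, -0.4906)–(-0.761988, 1.3198, -0.4906)  len=0.3081
  (v9,v14,v5) [--+] → (-0.297638, 2.11619, -0.4906)–(1.22179, 2.11619, -0.4906)  len=1.5194
  (v5,v14,v10) [+-+] → (-0.297638, 2.11619, -0.4906)–(-1.22179, 2.11619, -0.4906)  len=0.9242
  (v13,v18,v14) [++-] → (-1.37, 0.266842, -0.4906)–(-0.761988, 1.3198, -0.4906)  len=1.2159
  (v14,v18,v19) [-+-] → (-1.37, 0.266842, -0.4906)–(-1.52405, 0, -0.4906)  len=0.3081
  (v14,v19,v10) [--+] → (-1.98144, 0.800353, -0.4906)–(-1.22179, 2.11619, -0.4906)  len=1.5194
  (v10,v19,v15) [+-+] → (-1.98144, 0.800353, -0.4906)–(-2.44352, 0, -0.4906)  len=0.9242
  (v18,v23,v19) [++-] → (-0.916039, -1.05295, -0.4906)–(-1.52405, 0, -0.4906)  len=1.2159
  (v19,v23,v24) [-+-] → (-0.916039, -1.05295, -0.4906)–(-0.761988, -1.3198, -0.4906)  len=0.3081
  (v19,v24,v15) [--+] → (-1.68387, -1.31584, -0.4906)–(-2.44352, 0, -0.4906)  len=1.5194
  (v15,v24,v20) [+-+] → (-1.68387, -1.31584, -0.4906)–(-1.22179, -2.11619, -0.4906)  len=0.9242
  (v23,v28,v24) [++-] → (0.453858, -1.3198, -0.4906)–(-0.761988, -1.3198, -0.4906)  len=1.2158
  (v24,v28,v29) [-+-] → (0.453858, -1.3198, -0.4906)–(0.761988, -1.3198, -0.4906)  len=0.3081
  (v24,v29,v20) [--+] → (0.297638, -2.11619, -0.4906)–(-1.22179, -2.11619, -0.4906)  len=1.5194
  (v20,v29,v25) [+-+] → (0.297638, -2.11619, -0.4906)–(1.22179, -2.11619, -0.4906)  len=0.9242
  (v28,v3,v29) [++-] → (1.37, -0.266842, -0.4906)–(0.761988, -1.3198, -0.4906)  len=1.2159
  (v29,v3,v4) [-+-] → (1.37, -0.266842, -0.4906)–(1.52405, 0, -0.4906)  len=0.3081
  (v29,v4,v25) [--+] → (1.98144, -0.800353, -0.4906)–(1.22179, -2.11619, -0.4906)  len=1.5194
  (v25,v4,v0) [+-+] → (1.98144, -0.800353, -0.4906)–(2.44352, 0, -0.4906)  len=0.9242

Chained into 2 loop(s):
  loop 1: 12 segments, perimeter = 9.1440
  loop 2: 12 segments, perimeter = 14.6613
Total perimeter = 23.805

loops=2 perimeter=23.805


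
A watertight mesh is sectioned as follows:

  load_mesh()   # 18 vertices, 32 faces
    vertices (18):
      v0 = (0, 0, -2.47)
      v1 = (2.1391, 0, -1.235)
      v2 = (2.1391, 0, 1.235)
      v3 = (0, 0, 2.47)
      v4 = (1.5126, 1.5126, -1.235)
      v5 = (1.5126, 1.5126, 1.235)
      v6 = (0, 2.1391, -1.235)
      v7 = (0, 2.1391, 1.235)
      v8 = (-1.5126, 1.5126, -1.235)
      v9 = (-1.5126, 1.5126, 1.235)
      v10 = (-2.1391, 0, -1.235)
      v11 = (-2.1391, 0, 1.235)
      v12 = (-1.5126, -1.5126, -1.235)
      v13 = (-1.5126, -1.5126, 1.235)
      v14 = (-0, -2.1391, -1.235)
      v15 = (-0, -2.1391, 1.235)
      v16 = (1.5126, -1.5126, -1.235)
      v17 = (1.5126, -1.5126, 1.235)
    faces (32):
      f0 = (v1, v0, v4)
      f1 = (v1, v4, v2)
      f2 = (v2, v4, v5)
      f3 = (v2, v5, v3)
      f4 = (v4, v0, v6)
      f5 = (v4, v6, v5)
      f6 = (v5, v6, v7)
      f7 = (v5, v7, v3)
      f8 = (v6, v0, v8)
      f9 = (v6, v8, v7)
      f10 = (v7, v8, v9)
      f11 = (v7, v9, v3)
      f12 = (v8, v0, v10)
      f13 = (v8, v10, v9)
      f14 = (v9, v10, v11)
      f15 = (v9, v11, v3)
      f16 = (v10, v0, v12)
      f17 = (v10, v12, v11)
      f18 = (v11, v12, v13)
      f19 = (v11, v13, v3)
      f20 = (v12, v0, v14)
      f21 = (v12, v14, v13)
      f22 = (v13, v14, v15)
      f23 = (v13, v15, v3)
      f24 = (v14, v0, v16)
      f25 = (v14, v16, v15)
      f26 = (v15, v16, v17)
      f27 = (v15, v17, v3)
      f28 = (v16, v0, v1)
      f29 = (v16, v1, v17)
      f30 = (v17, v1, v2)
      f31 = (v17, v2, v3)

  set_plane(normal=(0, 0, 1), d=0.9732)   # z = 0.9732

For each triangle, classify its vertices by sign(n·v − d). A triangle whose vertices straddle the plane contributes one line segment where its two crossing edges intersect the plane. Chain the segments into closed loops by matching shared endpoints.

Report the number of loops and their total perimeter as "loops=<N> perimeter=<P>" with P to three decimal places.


Straddling triangles (16 of 32):
  (v1,v4,v2) [--+] → (2.0727, 0.160323, 0.9732)–(2.1391, 0, 0.9732)  len=0.1735
  (v2,v4,v5) [+-+] → (2.0727, 0.160323, 0.9732)–(1.5126, 1.5126, 0.9732)  len=1.4637
  (v4,v6,v5) [--+] → (1.35228, 1.579, 0.9732)–(1.5126, 1.5126, 0.9732)  len=0.1735
  (v5,v6,v7) [+-+] → (1.35228, 1.579, 0.9732)–(0, 2.1391, 0.9732)  len=1.4637
  (v6,v8,v7) [--+] → (-0.160323, 2.0727, 0.9732)–(0, 2.1391, 0.9732)  len=0.1735
  (v7,v8,v9) [+-+] → (-0.160323, 2.0727, 0.9732)–(-1.5126, 1.5126, 0.9732)  len=1.4637
  (v8,v10,v9) [--+] → (-1.579, 1.35228, 0.9732)–(-1.5126, 1.5126, 0.9732)  len=0.1735
  (v9,v10,v11) [+-+] → (-1.579, 1.35228, 0.9732)–(-2.1391, 0, 0.9732)  len=1.4637
  (v10,v12,v11) [--+] → (-2.0727, -0.160323, 0.9732)–(-2.1391, 0, 0.9732)  len=0.1735
  (v11,v12,v13) [+-+] → (-2.0727, -0.160323, 0.9732)–(-1.5126, -1.5126, 0.9732)  len=1.4637
  (v12,v14,v13) [--+] → (-1.35228, -1.579, 0.9732)–(-1.5126, -1.5126, 0.9732)  len=0.1735
  (v13,v14,v15) [+-+] → (-1.35228, -1.579, 0.9732)–(0, -2.1391, 0.9732)  len=1.4637
  (v14,v16,v15) [--+] → (0.160323, -2.0727, 0.9732)–(0, -2.1391, 0.9732)  len=0.1735
  (v15,v16,v17) [+-+] → (0.160323, -2.0727, 0.9732)–(1.5126, -1.5126, 0.9732)  len=1.4637
  (v16,v1,v17) [--+] → (1.579, -1.35228, 0.9732)–(1.5126, -1.5126, 0.9732)  len=0.1735
  (v17,v1,v2) [+-+] → (1.579, -1.35228, 0.9732)–(2.1391, 0, 0.9732)  len=1.4637

Chained into 1 loop(s):
  loop 1: 16 segments, perimeter = 13.0977
Total perimeter = 13.098

loops=1 perimeter=13.098


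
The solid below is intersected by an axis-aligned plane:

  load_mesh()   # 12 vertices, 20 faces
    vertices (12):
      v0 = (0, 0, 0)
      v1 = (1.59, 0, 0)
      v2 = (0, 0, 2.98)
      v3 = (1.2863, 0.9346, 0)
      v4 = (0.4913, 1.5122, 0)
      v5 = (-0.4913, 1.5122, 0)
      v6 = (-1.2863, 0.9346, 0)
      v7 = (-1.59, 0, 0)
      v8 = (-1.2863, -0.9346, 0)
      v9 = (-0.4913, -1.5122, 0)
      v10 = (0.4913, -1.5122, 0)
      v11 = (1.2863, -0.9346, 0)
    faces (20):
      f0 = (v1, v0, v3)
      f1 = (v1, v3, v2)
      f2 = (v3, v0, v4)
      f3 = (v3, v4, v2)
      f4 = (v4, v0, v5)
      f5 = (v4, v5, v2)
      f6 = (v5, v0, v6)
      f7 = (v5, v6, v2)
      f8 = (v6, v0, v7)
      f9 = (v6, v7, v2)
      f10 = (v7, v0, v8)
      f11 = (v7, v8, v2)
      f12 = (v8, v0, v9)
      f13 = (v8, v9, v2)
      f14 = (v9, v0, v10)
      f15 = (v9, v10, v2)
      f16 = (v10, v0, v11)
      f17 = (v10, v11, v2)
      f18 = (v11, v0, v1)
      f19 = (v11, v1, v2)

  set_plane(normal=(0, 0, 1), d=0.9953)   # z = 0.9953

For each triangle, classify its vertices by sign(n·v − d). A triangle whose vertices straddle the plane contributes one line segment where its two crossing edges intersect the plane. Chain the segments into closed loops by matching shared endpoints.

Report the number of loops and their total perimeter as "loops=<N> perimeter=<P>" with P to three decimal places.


loops=1 perimeter=6.545

Straddling triangles (10 of 20):
  (v1,v3,v2) [--+] → (0.856684, 0.62245, 0.9953)–(1.05895, 0, 0.9953)  len=0.6545
  (v3,v4,v2) [--+] → (0.327209, 1.00714, 0.9953)–(0.856684, 0.62245, 0.9953)  len=0.6545
  (v4,v5,v2) [--+] → (-0.327209, 1.00714, 0.9953)–(0.327209, 1.00714, 0.9953)  len=0.6544
  (v5,v6,v2) [--+] → (-0.856684, 0.62245, 0.9953)–(-0.327209, 1.00714, 0.9953)  len=0.6545
  (v6,v7,v2) [--+] → (-1.05895, 0, 0.9953)–(-0.856684, 0.62245, 0.9953)  len=0.6545
  (v7,v8,v2) [--+] → (-0.856684, -0.62245, 0.9953)–(-1.05895, 0, 0.9953)  len=0.6545
  (v8,v9,v2) [--+] → (-0.327209, -1.00714, 0.9953)–(-0.856684, -0.62245, 0.9953)  len=0.6545
  (v9,v10,v2) [--+] → (0.327209, -1.00714, 0.9953)–(-0.327209, -1.00714, 0.9953)  len=0.6544
  (v10,v11,v2) [--+] → (0.856684, -0.62245, 0.9953)–(0.327209, -1.00714, 0.9953)  len=0.6545
  (v11,v1,v2) [--+] → (1.05895, 0, 0.9953)–(0.856684, -0.62245, 0.9953)  len=0.6545

Chained into 1 loop(s):
  loop 1: 10 segments, perimeter = 6.5447
Total perimeter = 6.545


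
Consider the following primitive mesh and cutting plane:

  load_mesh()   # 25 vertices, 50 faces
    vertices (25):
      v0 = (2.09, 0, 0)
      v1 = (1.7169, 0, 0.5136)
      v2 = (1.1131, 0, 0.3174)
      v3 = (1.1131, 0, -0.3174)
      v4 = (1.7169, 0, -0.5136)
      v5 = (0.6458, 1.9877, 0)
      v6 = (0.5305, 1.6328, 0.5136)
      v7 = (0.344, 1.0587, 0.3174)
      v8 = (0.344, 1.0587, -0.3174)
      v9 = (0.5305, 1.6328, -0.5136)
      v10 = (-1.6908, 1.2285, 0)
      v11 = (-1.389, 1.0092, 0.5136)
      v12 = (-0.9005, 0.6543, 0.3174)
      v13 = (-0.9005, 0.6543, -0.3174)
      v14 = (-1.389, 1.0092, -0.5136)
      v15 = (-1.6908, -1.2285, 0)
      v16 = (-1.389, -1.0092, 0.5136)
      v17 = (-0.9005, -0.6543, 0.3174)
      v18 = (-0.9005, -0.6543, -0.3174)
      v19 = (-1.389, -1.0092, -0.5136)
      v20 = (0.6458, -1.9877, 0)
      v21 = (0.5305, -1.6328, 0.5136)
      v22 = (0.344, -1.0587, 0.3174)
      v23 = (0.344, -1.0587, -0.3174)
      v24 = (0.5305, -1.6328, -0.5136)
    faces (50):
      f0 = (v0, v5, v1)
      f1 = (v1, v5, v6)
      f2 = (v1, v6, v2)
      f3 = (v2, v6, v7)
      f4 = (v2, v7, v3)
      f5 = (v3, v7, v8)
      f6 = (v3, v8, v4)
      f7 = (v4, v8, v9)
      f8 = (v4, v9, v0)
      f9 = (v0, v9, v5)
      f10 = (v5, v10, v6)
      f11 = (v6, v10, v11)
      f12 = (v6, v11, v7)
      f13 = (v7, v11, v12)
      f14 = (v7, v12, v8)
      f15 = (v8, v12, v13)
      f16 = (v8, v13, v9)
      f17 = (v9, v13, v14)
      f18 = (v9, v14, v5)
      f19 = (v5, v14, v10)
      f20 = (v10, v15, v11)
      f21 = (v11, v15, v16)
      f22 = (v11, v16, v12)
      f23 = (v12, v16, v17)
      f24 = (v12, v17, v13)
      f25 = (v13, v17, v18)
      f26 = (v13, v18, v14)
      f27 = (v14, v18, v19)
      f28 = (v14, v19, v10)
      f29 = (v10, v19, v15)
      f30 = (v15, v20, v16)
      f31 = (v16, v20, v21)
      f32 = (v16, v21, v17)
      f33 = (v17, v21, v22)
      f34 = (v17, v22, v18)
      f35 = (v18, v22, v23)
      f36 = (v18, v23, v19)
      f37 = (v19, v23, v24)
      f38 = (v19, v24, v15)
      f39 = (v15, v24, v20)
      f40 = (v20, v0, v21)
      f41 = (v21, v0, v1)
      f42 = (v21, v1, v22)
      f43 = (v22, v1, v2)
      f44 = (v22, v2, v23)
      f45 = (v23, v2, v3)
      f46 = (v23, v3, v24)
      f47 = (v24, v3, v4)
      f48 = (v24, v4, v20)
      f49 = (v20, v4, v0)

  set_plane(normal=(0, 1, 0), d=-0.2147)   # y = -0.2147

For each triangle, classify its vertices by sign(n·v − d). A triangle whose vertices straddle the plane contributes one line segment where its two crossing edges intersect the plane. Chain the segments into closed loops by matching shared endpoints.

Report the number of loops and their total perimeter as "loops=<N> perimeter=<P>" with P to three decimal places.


loops=2 perimeter=6.053

Straddling triangles (20 of 50):
  (v10,v15,v11) [+-+] → (-1.6908, -0.2147, 0)–(-1.55407, -0.2147, 0.232689)  len=0.2699
  (v11,v15,v16) [+--] → (-1.55407, -0.2147, 0.232689)–(-1.389, -0.2147, 0.5136)  len=0.3258
  (v11,v16,v12) [+-+] → (-1.389, -0.2147, 0.5136)–(-1.15569, -0.2147, 0.419893)  len=0.2514
  (v12,v16,v17) [+--] → (-1.15569, -0.2147, 0.419893)–(-0.9005, -0.2147, 0.3174)  len=0.2750
  (v12,v17,v13) [+-+] → (-0.9005, -0.2147, 0.3174)–(-0.9005, -0.2147, 0.104151)  len=0.2132
  (v13,v17,v18) [+--] → (-0.9005, -0.2147, 0.104151)–(-0.9005, -0.2147, -0.3174)  len=0.4216
  (v13,v18,v14) [+-+] → (-0.9005, -0.2147, -0.3174)–(-1.02959, -0.2147, -0.369248)  len=0.1391
  (v14,v18,v19) [+--] → (-1.02959, -0.2147, -0.369248)–(-1.389, -0.2147, -0.5136)  len=0.3873
  (v14,v19,v10) [+-+] → (-1.389, -0.2147, -0.5136)–(-1.49615, -0.2147, -0.331245)  len=0.2115
  (v10,v19,v15) [+--] → (-1.49615, -0.2147, -0.331245)–(-1.6908, -0.2147, 0)  len=0.3842
  (v20,v0,v21) [-+-] → (1.93401, -0.2147, 0)–(1.88494, -0.2147, 0.0675342)  len=0.0835
  (v21,v0,v1) [-++] → (1.88494, -0.2147, 0.0675342)–(1.5609, -0.2147, 0.5136)  len=0.5513
  (v21,v1,v22) [-+-] → (1.5609, -0.2147, 0.5136)–(1.43848, -0.2147, 0.473811)  len=0.1287
  (v22,v1,v2) [-++] → (1.43848, -0.2147, 0.473811)–(0.95713, -0.2147, 0.3174)  len=0.5061
  (v22,v2,v23) [-+-] → (0.95713, -0.2147, 0.3174)–(0.95713, -0.2147, 0.188665)  len=0.1287
  (v23,v2,v3) [-++] → (0.95713, -0.2147, 0.188665)–(0.95713, -0.2147, -0.3174)  len=0.5061
  (v23,v3,v24) [-+-] → (0.95713, -0.2147, -0.3174)–(1.03649, -0.2147, -0.343199)  len=0.0835
  (v24,v3,v4) [-++] → (1.03649, -0.2147, -0.343199)–(1.5609, -0.2147, -0.5136)  len=0.5514
  (v24,v4,v20) [-+-] → (1.5609, -0.2147, -0.5136)–(1.60121, -0.2147, -0.458124)  len=0.0686
  (v20,v4,v0) [-++] → (1.60121, -0.2147, -0.458124)–(1.93401, -0.2147, 0)  len=0.5662

Chained into 2 loop(s):
  loop 1: 10 segments, perimeter = 2.8791
  loop 2: 10 segments, perimeter = 3.1741
Total perimeter = 6.053


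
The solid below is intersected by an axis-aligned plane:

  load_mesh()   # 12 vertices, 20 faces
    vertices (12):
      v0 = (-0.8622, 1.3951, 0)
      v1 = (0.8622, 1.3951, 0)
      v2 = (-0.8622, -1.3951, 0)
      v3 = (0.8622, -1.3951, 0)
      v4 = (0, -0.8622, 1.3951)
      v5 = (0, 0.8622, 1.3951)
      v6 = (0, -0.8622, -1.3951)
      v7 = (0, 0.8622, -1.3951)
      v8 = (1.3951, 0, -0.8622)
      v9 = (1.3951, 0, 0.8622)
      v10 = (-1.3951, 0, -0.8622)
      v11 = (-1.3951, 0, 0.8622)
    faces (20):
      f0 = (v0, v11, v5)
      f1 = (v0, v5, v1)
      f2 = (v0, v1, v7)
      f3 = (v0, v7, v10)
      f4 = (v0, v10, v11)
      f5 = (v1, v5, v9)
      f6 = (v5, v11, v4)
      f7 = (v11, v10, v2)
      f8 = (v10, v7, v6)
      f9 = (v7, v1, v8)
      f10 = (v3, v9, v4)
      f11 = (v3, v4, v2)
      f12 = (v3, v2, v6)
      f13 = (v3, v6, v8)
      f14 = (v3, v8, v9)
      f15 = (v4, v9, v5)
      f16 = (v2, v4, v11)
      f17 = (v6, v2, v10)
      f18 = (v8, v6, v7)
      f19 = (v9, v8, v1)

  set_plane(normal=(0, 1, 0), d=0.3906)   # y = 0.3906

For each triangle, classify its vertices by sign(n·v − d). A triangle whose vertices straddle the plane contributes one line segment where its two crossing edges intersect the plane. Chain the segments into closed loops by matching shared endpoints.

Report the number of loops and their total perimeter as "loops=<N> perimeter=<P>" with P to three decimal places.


loops=1 perimeter=8.482

Straddling triangles (10 of 20):
  (v0,v11,v5) [+-+] → (-1.2459, 0.3906, 0.620801)–(-0.763082, 0.3906, 1.10362)  len=0.6828
  (v0,v7,v10) [++-] → (-0.763082, 0.3906, -1.10362)–(-1.2459, 0.3906, -0.620801)  len=0.6828
  (v0,v10,v11) [+--] → (-1.2459, 0.3906, -0.620801)–(-1.2459, 0.3906, 0.620801)  len=1.2416
  (v1,v5,v9) [++-] → (0.763082, 0.3906, 1.10362)–(1.2459, 0.3906, 0.620801)  len=0.6828
  (v5,v11,v4) [+--] → (-0.763082, 0.3906, 1.10362)–(0, 0.3906, 1.3951)  len=0.8169
  (v10,v7,v6) [-+-] → (-0.763082, 0.3906, -1.10362)–(0, 0.3906, -1.3951)  len=0.8169
  (v7,v1,v8) [++-] → (1.2459, 0.3906, -0.620801)–(0.763082, 0.3906, -1.10362)  len=0.6828
  (v4,v9,v5) [--+] → (0.763082, 0.3906, 1.10362)–(0, 0.3906, 1.3951)  len=0.8169
  (v8,v6,v7) [--+] → (0, 0.3906, -1.3951)–(0.763082, 0.3906, -1.10362)  len=0.8169
  (v9,v8,v1) [--+] → (1.2459, 0.3906, -0.620801)–(1.2459, 0.3906, 0.620801)  len=1.2416

Chained into 1 loop(s):
  loop 1: 10 segments, perimeter = 8.4819
Total perimeter = 8.482


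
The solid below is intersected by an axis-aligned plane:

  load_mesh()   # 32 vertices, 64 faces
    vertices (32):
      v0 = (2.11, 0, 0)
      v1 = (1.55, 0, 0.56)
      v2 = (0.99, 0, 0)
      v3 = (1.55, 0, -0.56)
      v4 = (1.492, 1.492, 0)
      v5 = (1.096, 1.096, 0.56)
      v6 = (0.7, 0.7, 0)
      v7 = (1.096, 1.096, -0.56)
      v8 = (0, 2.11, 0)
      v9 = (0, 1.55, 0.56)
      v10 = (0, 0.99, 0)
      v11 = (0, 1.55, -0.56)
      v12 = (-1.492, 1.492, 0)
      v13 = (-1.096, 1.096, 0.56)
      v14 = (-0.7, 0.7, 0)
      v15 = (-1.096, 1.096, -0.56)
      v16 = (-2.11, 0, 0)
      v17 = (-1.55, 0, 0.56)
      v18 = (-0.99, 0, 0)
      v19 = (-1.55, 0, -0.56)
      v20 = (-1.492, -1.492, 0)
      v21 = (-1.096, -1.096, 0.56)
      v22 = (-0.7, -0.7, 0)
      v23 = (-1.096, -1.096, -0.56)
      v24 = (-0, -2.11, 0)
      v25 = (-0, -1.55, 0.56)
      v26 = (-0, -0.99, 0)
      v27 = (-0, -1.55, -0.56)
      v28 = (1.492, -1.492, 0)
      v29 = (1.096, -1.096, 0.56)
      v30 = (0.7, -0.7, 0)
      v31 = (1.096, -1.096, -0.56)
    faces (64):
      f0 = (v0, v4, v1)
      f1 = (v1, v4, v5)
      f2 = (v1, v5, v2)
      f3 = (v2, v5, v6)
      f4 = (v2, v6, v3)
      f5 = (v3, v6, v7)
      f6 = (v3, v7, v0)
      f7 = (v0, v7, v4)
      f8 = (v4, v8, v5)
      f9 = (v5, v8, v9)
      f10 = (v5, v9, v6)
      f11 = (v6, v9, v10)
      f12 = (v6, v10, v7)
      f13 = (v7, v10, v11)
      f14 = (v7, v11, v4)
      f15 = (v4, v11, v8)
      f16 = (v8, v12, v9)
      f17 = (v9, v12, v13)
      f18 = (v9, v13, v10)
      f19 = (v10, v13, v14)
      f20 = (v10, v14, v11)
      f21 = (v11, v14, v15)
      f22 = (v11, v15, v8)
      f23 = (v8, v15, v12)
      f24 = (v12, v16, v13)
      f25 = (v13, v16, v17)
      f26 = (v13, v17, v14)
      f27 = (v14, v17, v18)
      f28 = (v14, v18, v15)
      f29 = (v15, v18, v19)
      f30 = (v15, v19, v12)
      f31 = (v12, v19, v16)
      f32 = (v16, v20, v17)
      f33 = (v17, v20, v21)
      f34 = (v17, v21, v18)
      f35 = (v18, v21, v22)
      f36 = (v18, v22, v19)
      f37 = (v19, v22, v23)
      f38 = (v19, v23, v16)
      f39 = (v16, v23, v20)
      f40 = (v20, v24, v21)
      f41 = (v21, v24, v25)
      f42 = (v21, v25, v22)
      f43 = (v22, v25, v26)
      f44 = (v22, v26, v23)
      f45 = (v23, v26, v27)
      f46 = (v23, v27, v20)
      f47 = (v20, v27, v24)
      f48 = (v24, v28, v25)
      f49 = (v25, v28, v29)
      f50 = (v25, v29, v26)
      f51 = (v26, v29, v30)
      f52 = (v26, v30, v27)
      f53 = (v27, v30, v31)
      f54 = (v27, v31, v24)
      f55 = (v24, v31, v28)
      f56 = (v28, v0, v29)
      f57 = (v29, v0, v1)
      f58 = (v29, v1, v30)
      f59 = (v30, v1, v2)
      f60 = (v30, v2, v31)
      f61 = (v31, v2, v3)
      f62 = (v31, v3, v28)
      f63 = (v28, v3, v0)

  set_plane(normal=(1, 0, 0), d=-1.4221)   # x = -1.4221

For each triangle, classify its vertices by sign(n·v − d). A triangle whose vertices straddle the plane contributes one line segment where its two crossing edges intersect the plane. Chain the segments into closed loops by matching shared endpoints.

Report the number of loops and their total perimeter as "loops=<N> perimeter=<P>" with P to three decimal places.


Straddling triangles (18 of 64):
  (v8,v12,v9) [+-+] → (-1.4221, 1.52095, 0)–(-1.4221, 1.49472, 0.0262359)  len=0.0371
  (v9,v12,v13) [+-+] → (-1.4221, 1.49472, 0.0262359)–(-1.4221, 1.4221, 0.0988485)  len=0.1027
  (v8,v15,v12) [++-] → (-1.4221, 1.4221, -0.0988485)–(-1.4221, 1.52095, 0)  len=0.1398
  (v12,v16,v13) [--+] → (-1.4221, 0.743529, 0.379905)–(-1.4221, 1.4221, 0.0988485)  len=0.7345
  (v13,v16,v17) [+--] → (-1.4221, 0.743529, 0.379905)–(-1.4221, 0.308763, 0.56)  len=0.4706
  (v13,v17,v14) [+-+] → (-1.4221, 0.308763, 0.56)–(-1.4221, 0.105329, 0.475736)  len=0.2202
  (v14,v17,v18) [+-+] → (-1.4221, 0.105329, 0.475736)–(-1.4221, 0, 0.4321)  len=0.1140
  (v15,v18,v19) [++-] → (-1.4221, 0, -0.4321)–(-1.4221, 0.308763, -0.56)  len=0.3342
  (v15,v19,v12) [+--] → (-1.4221, 0.308763, -0.56)–(-1.4221, 1.4221, -0.0988485)  len=1.2051
  (v17,v20,v21) [--+] → (-1.4221, -1.4221, 0.0988485)–(-1.4221, -0.308763, 0.56)  len=1.2051
  (v17,v21,v18) [-++] → (-1.4221, -0.308763, 0.56)–(-1.4221, 0, 0.4321)  len=0.3342
  (v18,v22,v19) [++-] → (-1.4221, -0.105329, -0.475736)–(-1.4221, 0, -0.4321)  len=0.1140
  (v19,v22,v23) [-++] → (-1.4221, -0.105329, -0.475736)–(-1.4221, -0.308763, -0.56)  len=0.2202
  (v19,v23,v16) [-+-] → (-1.4221, -0.308763, -0.56)–(-1.4221, -0.743529, -0.379905)  len=0.4706
  (v16,v23,v20) [-+-] → (-1.4221, -0.743529, -0.379905)–(-1.4221, -1.4221, -0.0988485)  len=0.7345
  (v20,v24,v21) [-++] → (-1.4221, -1.52095, 0)–(-1.4221, -1.4221, 0.0988485)  len=0.1398
  (v23,v27,v20) [++-] → (-1.4221, -1.49472, -0.0262359)–(-1.4221, -1.4221, -0.0988485)  len=0.1027
  (v20,v27,v24) [-++] → (-1.4221, -1.49472, -0.0262359)–(-1.4221, -1.52095, 0)  len=0.0371

Chained into 1 loop(s):
  loop 1: 18 segments, perimeter = 6.7163
Total perimeter = 6.716

loops=1 perimeter=6.716


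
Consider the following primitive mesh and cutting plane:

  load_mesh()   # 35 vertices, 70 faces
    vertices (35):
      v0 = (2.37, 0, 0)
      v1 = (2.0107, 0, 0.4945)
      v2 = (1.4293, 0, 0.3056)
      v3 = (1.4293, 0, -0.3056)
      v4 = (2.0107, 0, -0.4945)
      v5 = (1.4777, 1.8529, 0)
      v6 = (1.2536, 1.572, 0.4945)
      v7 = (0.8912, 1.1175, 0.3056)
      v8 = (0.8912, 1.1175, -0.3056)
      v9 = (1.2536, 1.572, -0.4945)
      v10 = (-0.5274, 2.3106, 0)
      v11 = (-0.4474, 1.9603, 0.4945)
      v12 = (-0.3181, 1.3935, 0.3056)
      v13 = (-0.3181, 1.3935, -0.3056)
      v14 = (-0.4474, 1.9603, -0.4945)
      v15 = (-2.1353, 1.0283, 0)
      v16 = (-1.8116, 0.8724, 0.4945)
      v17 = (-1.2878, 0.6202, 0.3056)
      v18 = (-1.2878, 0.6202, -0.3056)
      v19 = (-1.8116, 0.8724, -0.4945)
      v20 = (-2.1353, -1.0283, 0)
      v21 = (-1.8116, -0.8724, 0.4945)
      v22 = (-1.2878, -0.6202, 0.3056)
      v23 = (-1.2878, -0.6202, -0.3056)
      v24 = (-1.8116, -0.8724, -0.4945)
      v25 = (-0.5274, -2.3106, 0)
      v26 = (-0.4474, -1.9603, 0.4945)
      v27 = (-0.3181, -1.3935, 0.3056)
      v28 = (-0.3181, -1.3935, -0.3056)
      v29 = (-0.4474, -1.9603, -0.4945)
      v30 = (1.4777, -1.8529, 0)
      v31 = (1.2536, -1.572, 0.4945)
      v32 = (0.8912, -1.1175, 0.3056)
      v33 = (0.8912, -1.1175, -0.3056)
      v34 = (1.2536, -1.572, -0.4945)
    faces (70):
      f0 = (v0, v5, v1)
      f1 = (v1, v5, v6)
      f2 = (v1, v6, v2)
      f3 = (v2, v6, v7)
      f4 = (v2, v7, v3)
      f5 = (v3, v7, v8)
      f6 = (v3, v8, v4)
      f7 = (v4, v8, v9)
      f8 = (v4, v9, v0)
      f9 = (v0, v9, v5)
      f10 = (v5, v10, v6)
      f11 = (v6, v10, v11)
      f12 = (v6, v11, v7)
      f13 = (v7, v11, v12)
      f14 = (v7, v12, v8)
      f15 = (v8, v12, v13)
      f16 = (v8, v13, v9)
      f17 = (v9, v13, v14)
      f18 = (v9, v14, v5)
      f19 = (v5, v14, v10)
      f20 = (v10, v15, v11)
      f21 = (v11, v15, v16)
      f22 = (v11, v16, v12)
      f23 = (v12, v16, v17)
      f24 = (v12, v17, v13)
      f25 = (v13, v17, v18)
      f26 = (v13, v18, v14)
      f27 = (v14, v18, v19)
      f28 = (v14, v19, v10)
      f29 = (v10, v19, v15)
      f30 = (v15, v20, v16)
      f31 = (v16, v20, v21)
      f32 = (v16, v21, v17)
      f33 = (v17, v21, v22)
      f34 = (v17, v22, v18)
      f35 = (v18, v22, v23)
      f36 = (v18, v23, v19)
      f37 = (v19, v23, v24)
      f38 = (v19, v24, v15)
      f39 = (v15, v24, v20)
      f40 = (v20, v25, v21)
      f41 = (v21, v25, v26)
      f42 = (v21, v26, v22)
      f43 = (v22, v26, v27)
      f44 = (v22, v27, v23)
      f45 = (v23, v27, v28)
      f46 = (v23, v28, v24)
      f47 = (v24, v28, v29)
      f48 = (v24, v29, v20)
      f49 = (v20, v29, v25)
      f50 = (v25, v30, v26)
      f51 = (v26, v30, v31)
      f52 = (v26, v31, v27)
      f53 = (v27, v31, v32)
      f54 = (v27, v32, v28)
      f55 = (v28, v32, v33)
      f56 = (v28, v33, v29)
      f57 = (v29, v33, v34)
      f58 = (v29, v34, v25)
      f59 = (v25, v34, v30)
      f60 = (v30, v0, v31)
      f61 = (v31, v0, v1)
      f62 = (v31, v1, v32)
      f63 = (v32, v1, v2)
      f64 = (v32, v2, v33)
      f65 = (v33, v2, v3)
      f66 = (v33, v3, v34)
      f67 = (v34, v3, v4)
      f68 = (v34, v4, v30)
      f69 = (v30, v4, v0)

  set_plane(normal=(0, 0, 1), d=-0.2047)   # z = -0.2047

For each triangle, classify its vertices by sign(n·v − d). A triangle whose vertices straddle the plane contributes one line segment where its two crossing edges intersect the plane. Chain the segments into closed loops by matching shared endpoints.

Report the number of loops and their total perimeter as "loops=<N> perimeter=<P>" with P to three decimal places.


Straddling triangles (28 of 70):
  (v2,v7,v3) [++-] → (1.34047, 0.184483, -0.2047)–(1.4293, 0, -0.2047)  len=0.2048
  (v3,v7,v8) [-+-] → (1.34047, 0.184483, -0.2047)–(0.8912, 1.1175, -0.2047)  len=1.0355
  (v4,v9,v0) [--+] → (1.90786, 0.650735, -0.2047)–(2.22127, 0, -0.2047)  len=0.7223
  (v0,v9,v5) [+-+] → (1.90786, 0.650735, -0.2047)–(1.38493, 1.73662, -0.2047)  len=1.2052
  (v7,v12,v8) [++-] → (0.691563, 1.16306, -0.2047)–(0.8912, 1.1175, -0.2047)  len=0.2048
  (v8,v12,v13) [-+-] → (0.691563, 1.16306, -0.2047)–(-0.3181, 1.3935, -0.2047)  len=1.0356
  (v9,v14,v5) [--+] → (0.680798, 1.89736, -0.2047)–(1.38493, 1.73662, -0.2047)  len=0.7222
  (v5,v14,v10) [+-+] → (0.680798, 1.89736, -0.2047)–(-0.494284, 2.16559, -0.2047)  len=1.2053
  (v12,v17,v13) [++-] → (-0.478183, 1.26584, -0.2047)–(-0.3181, 1.3935, -0.2047)  len=0.2048
  (v13,v17,v18) [-+-] → (-0.478183, 1.26584, -0.2047)–(-1.2878, 0.6202, -0.2047)  len=1.0355
  (v14,v19,v10) [--+] → (-1.059, 1.71525, -0.2047)–(-0.494284, 2.16559, -0.2047)  len=0.7223
  (v10,v19,v15) [+-+] → (-1.059, 1.71525, -0.2047)–(-2.0013, 0.963765, -0.2047)  len=1.2053
  (v17,v22,v18) [++-] → (-1.2878, 0.415428, -0.2047)–(-1.2878, 0.6202, -0.2047)  len=0.2048
  (v18,v22,v23) [-+-] → (-1.2878, 0.415428, -0.2047)–(-1.2878, -0.6202, -0.2047)  len=1.0356
  (v19,v24,v15) [--+] → (-2.0013, 0.241499, -0.2047)–(-2.0013, 0.963765, -0.2047)  len=0.7223
  (v15,v24,v20) [+-+] → (-2.0013, 0.241499, -0.2047)–(-2.0013, -0.963765, -0.2047)  len=1.2053
  (v22,v27,v23) [++-] → (-1.12772, -0.74786, -0.2047)–(-1.2878, -0.6202, -0.2047)  len=0.2048
  (v23,v27,v28) [-+-] → (-1.12772, -0.74786, -0.2047)–(-0.3181, -1.3935, -0.2047)  len=1.0355
  (v24,v29,v20) [--+] → (-1.43659, -1.4141, -0.2047)–(-2.0013, -0.963765, -0.2047)  len=0.7223
  (v20,v29,v25) [+-+] → (-1.43659, -1.4141, -0.2047)–(-0.494284, -2.16559, -0.2047)  len=1.2053
  (v27,v32,v28) [++-] → (-0.118463, -1.34794, -0.2047)–(-0.3181, -1.3935, -0.2047)  len=0.2048
  (v28,v32,v33) [-+-] → (-0.118463, -1.34794, -0.2047)–(0.8912, -1.1175, -0.2047)  len=1.0356
  (v29,v34,v25) [--+] → (0.209851, -2.00485, -0.2047)–(-0.494284, -2.16559, -0.2047)  len=0.7222
  (v25,v34,v30) [+-+] → (0.209851, -2.00485, -0.2047)–(1.38493, -1.73662, -0.2047)  len=1.2053
  (v32,v2,v33) [++-] → (0.980032, -0.933017, -0.2047)–(0.8912, -1.1175, -0.2047)  len=0.2048
  (v33,v2,v3) [-+-] → (0.980032, -0.933017, -0.2047)–(1.4293, 0, -0.2047)  len=1.0355
  (v34,v4,v30) [--+] → (1.69834, -1.08589, -0.2047)–(1.38493, -1.73662, -0.2047)  len=0.7223
  (v30,v4,v0) [+-+] → (1.69834, -1.08589, -0.2047)–(2.22127, 0, -0.2047)  len=1.2052

Chained into 2 loop(s):
  loop 1: 14 segments, perimeter = 8.6824
  loop 2: 14 segments, perimeter = 13.4928
Total perimeter = 22.175

loops=2 perimeter=22.175


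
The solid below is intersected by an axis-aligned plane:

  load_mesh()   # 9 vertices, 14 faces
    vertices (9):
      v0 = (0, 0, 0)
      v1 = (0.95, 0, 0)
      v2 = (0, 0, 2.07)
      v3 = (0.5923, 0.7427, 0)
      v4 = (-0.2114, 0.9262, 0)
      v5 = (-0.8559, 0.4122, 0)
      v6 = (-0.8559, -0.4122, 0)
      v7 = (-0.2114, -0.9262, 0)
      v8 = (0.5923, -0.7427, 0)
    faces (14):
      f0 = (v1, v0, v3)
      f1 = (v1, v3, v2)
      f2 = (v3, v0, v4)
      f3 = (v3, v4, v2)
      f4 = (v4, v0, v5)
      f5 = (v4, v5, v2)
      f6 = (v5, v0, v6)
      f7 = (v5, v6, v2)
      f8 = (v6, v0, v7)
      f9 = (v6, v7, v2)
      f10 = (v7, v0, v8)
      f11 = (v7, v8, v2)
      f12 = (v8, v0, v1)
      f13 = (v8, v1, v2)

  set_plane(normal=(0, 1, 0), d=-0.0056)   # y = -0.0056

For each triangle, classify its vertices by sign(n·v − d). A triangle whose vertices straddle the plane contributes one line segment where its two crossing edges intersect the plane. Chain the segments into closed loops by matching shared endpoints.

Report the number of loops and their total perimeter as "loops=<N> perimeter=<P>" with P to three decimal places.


loops=1 perimeter=6.298

Straddling triangles (8 of 14):
  (v5,v0,v6) [++-] → (-0.0116279, -0.0056, 0)–(-0.8559, -0.0056, 0)  len=0.8443
  (v5,v6,v2) [+-+] → (-0.8559, -0.0056, 0)–(-0.0116279, -0.0056, 2.04188)  len=2.2095
  (v6,v0,v7) [-+-] → (-0.0116279, -0.0056, 0)–(-0.00127817, -0.0056, 0)  len=0.0103
  (v6,v7,v2) [--+] → (-0.00127817, -0.0056, 2.05748)–(-0.0116279, -0.0056, 2.04188)  len=0.0187
  (v7,v0,v8) [-+-] → (-0.00127817, -0.0056, 0)–(0.00446598, -0.0056, 0)  len=0.0057
  (v7,v8,v2) [--+] → (0.00446598, -0.0056, 2.05439)–(-0.00127817, -0.0056, 2.05748)  len=0.0065
  (v8,v0,v1) [-++] → (0.00446598, -0.0056, 0)–(0.947303, -0.0056, 0)  len=0.9428
  (v8,v1,v2) [-++] → (0.947303, -0.0056, 0)–(0.00446598, -0.0056, 2.05439)  len=2.2604

Chained into 1 loop(s):
  loop 1: 8 segments, perimeter = 6.2984
Total perimeter = 6.298
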